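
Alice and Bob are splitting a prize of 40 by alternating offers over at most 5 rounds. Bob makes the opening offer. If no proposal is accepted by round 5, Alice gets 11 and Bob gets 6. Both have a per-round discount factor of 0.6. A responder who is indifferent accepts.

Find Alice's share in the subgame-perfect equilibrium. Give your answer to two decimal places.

14.48

By backward induction:
Round 5 (Bob proposes): Alice gets 11 if talks fail, so Bob offers 11 and keeps 29.
Round 4 (Alice proposes): Bob can get 29 next round, worth 0.6 × 29 = 17.4 now. Alice offers 17.4 and keeps 40 − 17.4 = 22.6.
Round 3 (Bob proposes): Alice can get 22.6 next round, worth 0.6 × 22.6 = 13.56 now, so Bob offers 13.56, keeping 26.44.
Round 2 (Alice proposes): Bob can get 26.44 next round, worth 0.6 × 26.44 = 15.864 now; Alice offers that and keeps 24.136.
Round 1 (Bob proposes): Alice can get 24.136 next round, worth 0.6 × 24.136 = 14.4816 now; Bob offers that and keeps 25.5184.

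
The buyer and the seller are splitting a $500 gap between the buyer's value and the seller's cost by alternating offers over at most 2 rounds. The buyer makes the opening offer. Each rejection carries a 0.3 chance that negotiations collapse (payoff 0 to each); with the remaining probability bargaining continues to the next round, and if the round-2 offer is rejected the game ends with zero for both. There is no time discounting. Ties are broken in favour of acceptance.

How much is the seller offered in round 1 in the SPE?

350

By backward induction:
Round 2 (the seller proposes): rejection yields 0 for the buyer; the seller offers 0 and keeps 500.
Round 1 (the buyer proposes): rejecting gives the seller an expected 0.7 × 500 = 350. The buyer offers 350 and keeps 500 − 350 = 150.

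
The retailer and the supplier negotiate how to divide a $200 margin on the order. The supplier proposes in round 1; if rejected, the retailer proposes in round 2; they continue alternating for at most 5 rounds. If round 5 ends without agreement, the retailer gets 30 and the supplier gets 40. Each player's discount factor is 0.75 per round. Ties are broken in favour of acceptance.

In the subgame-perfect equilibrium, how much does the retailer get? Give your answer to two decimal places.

68.09

Work backward from the last round.
Round 5 (the supplier proposes): the retailer gets 30 if talks fail, so the supplier offers 30 and keeps 170.
Round 4 (the retailer proposes): the supplier can get 170 next round, worth 0.75 × 170 = 127.5 now. The retailer offers 127.5 and keeps 200 − 127.5 = 72.5.
Round 3 (the supplier proposes): the retailer can get 72.5 next round, worth 0.75 × 72.5 = 54.375 now; the supplier offers that and keeps 145.625.
Round 2 (the retailer proposes): the supplier can get 145.625 next round, worth 0.75 × 145.625 = 109.21875 now, so the retailer offers 109.21875, keeping 90.78125.
Round 1 (the supplier proposes): the retailer can get 90.78125 next round, worth 0.75 × 90.78125 = 68.0859375 now, so the supplier offers 68.0859375, keeping 131.9140625.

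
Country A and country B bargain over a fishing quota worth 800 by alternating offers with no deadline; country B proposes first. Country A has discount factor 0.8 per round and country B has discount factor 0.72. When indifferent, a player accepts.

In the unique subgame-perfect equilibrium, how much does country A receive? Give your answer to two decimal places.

422.64

Let x be country B's share when country B proposes and y be country A's share when country A proposes.
Country A accepts iff offered ≥ 0.8·y, so x = 800 − 0.8y. Symmetrically y = 800 − 0.72x.
Substituting: x = 800 − 0.8(800 − 0.72x), giving x(1 − 0.72·0.8) = 800(1 − 0.8).
So x = 800 × 0.2 / 0.424 ≈ 377.3585, and country A receives 800 − x ≈ 422.6415.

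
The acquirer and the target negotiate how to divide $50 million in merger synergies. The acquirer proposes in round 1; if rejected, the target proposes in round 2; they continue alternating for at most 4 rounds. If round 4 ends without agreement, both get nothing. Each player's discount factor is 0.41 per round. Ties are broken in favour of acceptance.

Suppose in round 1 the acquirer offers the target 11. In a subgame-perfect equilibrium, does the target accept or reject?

Reject

Round 4 (the target proposes): the acquirer will accept anything ≥ 0, so the target offers 0 and keeps 50.
Round 3 (the acquirer proposes): the target can get 50 next round, worth 0.41 × 50 = 20.5 now. The acquirer offers 20.5 and keeps 50 − 20.5 = 29.5.
Round 2 (the target proposes): the acquirer can get 29.5 next round, worth 0.41 × 29.5 = 12.095 now. The target offers 12.095 and keeps 50 − 12.095 = 37.905.
So by rejecting in round 1, the target gets 37.905 next round, worth 0.41 × 37.905 = 15.54105 now.
Offer 11 < 15.54105, so the target rejects.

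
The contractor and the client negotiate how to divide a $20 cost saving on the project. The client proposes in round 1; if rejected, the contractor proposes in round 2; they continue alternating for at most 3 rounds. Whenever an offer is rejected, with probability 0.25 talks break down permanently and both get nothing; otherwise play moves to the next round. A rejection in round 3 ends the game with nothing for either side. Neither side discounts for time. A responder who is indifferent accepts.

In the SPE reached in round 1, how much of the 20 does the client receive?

16.25

By backward induction:
Round 3 (the client proposes): rejection yields 0 for the contractor; the client offers 0 and keeps 20.
Round 2 (the contractor proposes): rejecting gives the client an expected 0.75 × 20 = 15; the contractor offers that and keeps 5.
Round 1 (the client proposes): rejecting gives the contractor an expected 0.75 × 5 = 3.75, so the client offers 3.75, keeping 16.25.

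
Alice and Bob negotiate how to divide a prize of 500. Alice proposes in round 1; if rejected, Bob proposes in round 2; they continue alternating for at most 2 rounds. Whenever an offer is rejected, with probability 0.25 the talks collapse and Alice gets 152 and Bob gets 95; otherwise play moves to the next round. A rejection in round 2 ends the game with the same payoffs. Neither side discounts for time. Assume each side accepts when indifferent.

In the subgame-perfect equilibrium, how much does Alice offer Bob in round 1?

284.75

By backward induction:
Round 2 (Bob proposes): Alice gets 152 if talks fail, so Bob offers 152 and keeps 348.
Round 1 (Alice proposes): rejecting gives Bob an expected 0.75 × 348 + 0.25 × 95 = 284.75. Alice offers 284.75 and keeps 500 − 284.75 = 215.25.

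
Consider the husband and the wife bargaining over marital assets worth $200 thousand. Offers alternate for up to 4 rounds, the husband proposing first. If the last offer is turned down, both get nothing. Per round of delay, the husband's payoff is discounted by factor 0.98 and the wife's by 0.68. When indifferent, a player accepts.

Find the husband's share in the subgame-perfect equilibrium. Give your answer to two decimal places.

Round 4 (the wife proposes): the husband will accept anything ≥ 0, so the wife offers 0 and keeps 200.
Round 3 (the husband proposes): the wife can get 200 next round, worth 0.68 × 200 = 136 now. The husband offers 136 and keeps 200 − 136 = 64.
Round 2 (the wife proposes): the husband can get 64 next round, worth 0.98 × 64 = 62.72 now; the wife offers that and keeps 137.28.
Round 1 (the husband proposes): the wife can get 137.28 next round, worth 0.68 × 137.28 = 93.3504 now. The husband offers 93.3504 and keeps 200 − 93.3504 = 106.6496.

106.65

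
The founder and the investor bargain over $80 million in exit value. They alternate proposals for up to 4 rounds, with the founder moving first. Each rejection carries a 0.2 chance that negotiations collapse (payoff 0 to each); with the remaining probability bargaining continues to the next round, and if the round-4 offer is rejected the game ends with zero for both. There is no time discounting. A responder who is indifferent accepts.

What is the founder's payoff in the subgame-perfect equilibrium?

26.24

Round 4 (the investor proposes): the founder will accept anything ≥ 0, so the investor offers 0 and keeps 80.
Round 3 (the founder proposes): rejecting gives the investor an expected 0.8 × 80 = 64. The founder offers 64 and keeps 80 − 64 = 16.
Round 2 (the investor proposes): rejecting gives the founder an expected 0.8 × 16 = 12.8. The investor offers 12.8 and keeps 80 − 12.8 = 67.2.
Round 1 (the founder proposes): rejecting gives the investor an expected 0.8 × 67.2 = 53.76, so the founder offers 53.76, keeping 26.24.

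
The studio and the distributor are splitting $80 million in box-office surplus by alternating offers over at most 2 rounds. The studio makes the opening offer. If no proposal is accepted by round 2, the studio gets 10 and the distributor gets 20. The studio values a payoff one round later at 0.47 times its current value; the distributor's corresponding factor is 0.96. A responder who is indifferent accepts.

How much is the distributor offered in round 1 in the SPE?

Round 2 (the distributor proposes): the studio gets 10 if talks fail, so the distributor offers 10 and keeps 70.
Round 1 (the studio proposes): the distributor can get 70 next round, worth 0.96 × 70 = 67.2 now, so the studio offers 67.2, keeping 12.8.

67.2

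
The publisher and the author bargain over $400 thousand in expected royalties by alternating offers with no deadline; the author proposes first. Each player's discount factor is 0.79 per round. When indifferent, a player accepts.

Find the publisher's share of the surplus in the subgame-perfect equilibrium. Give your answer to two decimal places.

Let x be the author's share when the author proposes and y be the publisher's share when the publisher proposes.
The publisher accepts iff offered ≥ 0.79·y, so x = 400 − 0.79y. Symmetrically y = 400 − 0.79x.
Substituting: x = 400 − 0.79(400 − 0.79x), giving x(1 − 0.79·0.79) = 400(1 − 0.79).
So x = 400 × 0.21 / 0.3759 ≈ 223.4637, and the publisher receives 400 − x ≈ 176.5363.

176.54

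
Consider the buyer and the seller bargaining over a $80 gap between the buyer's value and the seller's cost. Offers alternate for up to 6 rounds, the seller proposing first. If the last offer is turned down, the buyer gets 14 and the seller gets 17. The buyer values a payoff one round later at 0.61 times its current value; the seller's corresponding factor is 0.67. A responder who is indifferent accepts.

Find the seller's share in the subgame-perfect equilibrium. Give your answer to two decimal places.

50.90

Round 6 (the buyer proposes): the seller gets 17 if talks fail, so the buyer offers 17 and keeps 63.
Round 5 (the seller proposes): the buyer can get 63 next round, worth 0.61 × 63 = 38.43 now; the seller offers that and keeps 41.57.
Round 4 (the buyer proposes): the seller can get 41.57 next round, worth 0.67 × 41.57 = 27.8519 now, so the buyer offers 27.8519, keeping 52.1481.
Round 3 (the seller proposes): the buyer can get 52.1481 next round, worth 0.61 × 52.1481 = 31.810341 now; the seller offers that and keeps 48.189659.
Round 2 (the buyer proposes): the seller can get 48.189659 next round, worth 0.67 × 48.189659 = 32.28707153 now. The buyer offers 32.28707153 and keeps 80 − 32.28707153 = 47.71292847.
Round 1 (the seller proposes): the buyer can get 47.71292847 next round, worth 0.61 × 47.71292847 = 29.1048863667 now; the seller offers that and keeps 50.8951136333.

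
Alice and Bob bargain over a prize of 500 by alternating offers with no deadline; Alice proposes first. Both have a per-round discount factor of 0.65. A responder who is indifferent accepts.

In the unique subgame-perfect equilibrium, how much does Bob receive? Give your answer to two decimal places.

In a stationary SPE each proposer offers the other exactly their discounted continuation value.
If Alice keeps x when proposing and Bob keeps y when proposing, then x = 500 − 0.65y and y = 500 − 0.65x.
Solving: x = 500(1 − 0.65) / (1 − 0.65·0.65) = 175 / 0.5775 ≈ 303.0303.
Bob gets 500 − 303.0303 ≈ 196.9697.

196.97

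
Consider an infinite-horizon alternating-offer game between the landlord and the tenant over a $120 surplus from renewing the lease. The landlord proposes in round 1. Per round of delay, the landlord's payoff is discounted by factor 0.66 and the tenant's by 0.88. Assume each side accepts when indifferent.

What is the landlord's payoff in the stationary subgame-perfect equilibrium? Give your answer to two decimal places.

34.35

When the landlord proposes, the tenant accepts any offer worth at least 0.88 times what the tenant would get by proposing next round; and vice versa.
This gives x = 120 − 0.88y and y = 120 − 0.66x, where x and y are each side's share when it proposes.
Hence (1 − 0.88·0.66)x = 120(1 − 0.88), i.e. 0.4192·x = 14.4.
x ≈ 34.3511; the tenant's share is 120 − x ≈ 85.6489.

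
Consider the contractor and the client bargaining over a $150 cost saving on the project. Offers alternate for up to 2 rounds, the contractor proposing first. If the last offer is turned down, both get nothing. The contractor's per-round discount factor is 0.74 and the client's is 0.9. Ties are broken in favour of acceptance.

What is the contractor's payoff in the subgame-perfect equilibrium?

15

Solve by backward induction from round 2.
Round 2 (the client proposes): the contractor will accept anything ≥ 0, so the client offers 0 and keeps 150.
Round 1 (the contractor proposes): the client can get 150 next round, worth 0.9 × 150 = 135 now. The contractor offers 135 and keeps 150 − 135 = 15.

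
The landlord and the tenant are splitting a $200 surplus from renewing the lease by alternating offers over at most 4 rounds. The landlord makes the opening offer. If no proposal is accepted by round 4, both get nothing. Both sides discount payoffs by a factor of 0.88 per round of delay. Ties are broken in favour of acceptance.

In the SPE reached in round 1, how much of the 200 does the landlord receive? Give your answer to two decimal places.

42.59

By backward induction:
Round 4 (the tenant proposes): rejection yields 0 for the landlord; the tenant offers 0 and keeps 200.
Round 3 (the landlord proposes): the tenant can get 200 next round, worth 0.88 × 200 = 176 now. The landlord offers 176 and keeps 200 − 176 = 24.
Round 2 (the tenant proposes): the landlord can get 24 next round, worth 0.88 × 24 = 21.12 now, so the tenant offers 21.12, keeping 178.88.
Round 1 (the landlord proposes): the tenant can get 178.88 next round, worth 0.88 × 178.88 = 157.4144 now, so the landlord offers 157.4144, keeping 42.5856.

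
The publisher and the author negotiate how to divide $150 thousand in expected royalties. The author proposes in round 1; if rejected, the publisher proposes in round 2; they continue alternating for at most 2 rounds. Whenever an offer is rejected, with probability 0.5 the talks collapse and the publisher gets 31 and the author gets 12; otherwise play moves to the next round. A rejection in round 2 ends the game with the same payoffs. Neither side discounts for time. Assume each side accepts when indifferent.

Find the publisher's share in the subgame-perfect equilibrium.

84.5

By backward induction:
Round 2 (the publisher proposes): the author gets 12 if talks fail, so the publisher offers 12 and keeps 138.
Round 1 (the author proposes): rejecting gives the publisher an expected 0.5 × 138 + 0.5 × 31 = 84.5. The author offers 84.5 and keeps 150 − 84.5 = 65.5.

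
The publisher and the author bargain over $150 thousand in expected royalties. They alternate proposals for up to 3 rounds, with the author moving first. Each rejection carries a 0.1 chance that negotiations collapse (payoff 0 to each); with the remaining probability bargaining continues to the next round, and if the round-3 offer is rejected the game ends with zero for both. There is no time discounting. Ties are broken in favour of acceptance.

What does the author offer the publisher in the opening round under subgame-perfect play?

13.5

By backward induction:
Round 3 (the author proposes): the publisher will accept anything ≥ 0, so the author offers 0 and keeps 150.
Round 2 (the publisher proposes): rejecting gives the author an expected 0.9 × 150 = 135, so the publisher offers 135, keeping 15.
Round 1 (the author proposes): rejecting gives the publisher an expected 0.9 × 15 = 13.5, so the author offers 13.5, keeping 136.5.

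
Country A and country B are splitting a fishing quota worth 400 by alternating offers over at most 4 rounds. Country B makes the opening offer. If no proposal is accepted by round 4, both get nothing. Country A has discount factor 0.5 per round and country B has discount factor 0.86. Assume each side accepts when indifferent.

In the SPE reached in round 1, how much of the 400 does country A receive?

Round 4 (country A proposes): rejection yields 0 for country B; country A offers 0 and keeps 400.
Round 3 (country B proposes): country A can get 400 next round, worth 0.5 × 400 = 200 now. Country B offers 200 and keeps 400 − 200 = 200.
Round 2 (country A proposes): country B can get 200 next round, worth 0.86 × 200 = 172 now; country A offers that and keeps 228.
Round 1 (country B proposes): country A can get 228 next round, worth 0.5 × 228 = 114 now; country B offers that and keeps 286.

114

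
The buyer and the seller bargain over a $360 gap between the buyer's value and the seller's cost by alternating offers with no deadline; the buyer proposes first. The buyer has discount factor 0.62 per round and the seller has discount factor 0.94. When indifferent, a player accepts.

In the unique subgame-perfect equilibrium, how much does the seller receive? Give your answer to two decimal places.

308.23

In a stationary SPE each proposer offers the other exactly their discounted continuation value.
If the buyer keeps x when proposing and the seller keeps y when proposing, then x = 360 − 0.94y and y = 360 − 0.62x.
Solving: x = 360(1 − 0.94) / (1 − 0.62·0.94) = 21.6 / 0.4172 ≈ 51.7737.
The seller gets 360 − 51.7737 ≈ 308.2263.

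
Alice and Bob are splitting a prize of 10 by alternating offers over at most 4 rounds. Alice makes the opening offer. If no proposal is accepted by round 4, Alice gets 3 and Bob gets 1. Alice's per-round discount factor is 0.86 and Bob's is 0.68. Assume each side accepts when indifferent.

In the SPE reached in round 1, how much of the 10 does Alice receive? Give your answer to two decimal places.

Round 4 (Bob proposes): Alice gets 3 if talks fail, so Bob offers 3 and keeps 7.
Round 3 (Alice proposes): Bob can get 7 next round, worth 0.68 × 7 = 4.76 now, so Alice offers 4.76, keeping 5.24.
Round 2 (Bob proposes): Alice can get 5.24 next round, worth 0.86 × 5.24 = 4.5064 now; Bob offers that and keeps 5.4936.
Round 1 (Alice proposes): Bob can get 5.4936 next round, worth 0.68 × 5.4936 = 3.735648 now. Alice offers 3.735648 and keeps 10 − 3.735648 = 6.264352.

6.26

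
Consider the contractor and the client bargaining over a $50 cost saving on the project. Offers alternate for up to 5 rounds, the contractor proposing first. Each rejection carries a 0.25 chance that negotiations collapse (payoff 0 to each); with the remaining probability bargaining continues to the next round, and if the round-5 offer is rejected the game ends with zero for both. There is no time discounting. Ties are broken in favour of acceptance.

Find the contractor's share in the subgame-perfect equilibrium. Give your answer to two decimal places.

Round 5 (the contractor proposes): the client will accept anything ≥ 0, so the contractor offers 0 and keeps 50.
Round 4 (the client proposes): rejecting gives the contractor an expected 0.75 × 50 = 37.5; the client offers that and keeps 12.5.
Round 3 (the contractor proposes): rejecting gives the client an expected 0.75 × 12.5 = 9.375; the contractor offers that and keeps 40.625.
Round 2 (the client proposes): rejecting gives the contractor an expected 0.75 × 40.625 = 30.46875. The client offers 30.46875 and keeps 50 − 30.46875 = 19.53125.
Round 1 (the contractor proposes): rejecting gives the client an expected 0.75 × 19.53125 = 14.6484375, so the contractor offers 14.6484375, keeping 35.3515625.

35.35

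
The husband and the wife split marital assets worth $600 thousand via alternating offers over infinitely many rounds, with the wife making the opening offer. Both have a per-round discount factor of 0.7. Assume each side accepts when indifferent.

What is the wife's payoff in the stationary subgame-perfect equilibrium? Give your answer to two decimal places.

352.94

In a stationary SPE each proposer offers the other exactly their discounted continuation value.
If the wife keeps x when proposing and the husband keeps y when proposing, then x = 600 − 0.7y and y = 600 − 0.7x.
Solving: x = 600(1 − 0.7) / (1 − 0.7·0.7) = 180 / 0.51 ≈ 352.9412.
The husband gets 600 − 352.9412 ≈ 247.0588.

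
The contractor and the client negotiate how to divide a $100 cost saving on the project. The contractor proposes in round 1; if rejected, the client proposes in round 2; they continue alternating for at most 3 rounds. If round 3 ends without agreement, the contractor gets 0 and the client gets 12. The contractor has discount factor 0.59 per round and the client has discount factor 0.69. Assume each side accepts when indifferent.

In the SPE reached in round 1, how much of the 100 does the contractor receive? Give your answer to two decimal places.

Round 3 (the contractor proposes): the client gets 12 if talks fail, so the contractor offers 12 and keeps 88.
Round 2 (the client proposes): the contractor can get 88 next round, worth 0.59 × 88 = 51.92 now. The client offers 51.92 and keeps 100 − 51.92 = 48.08.
Round 1 (the contractor proposes): the client can get 48.08 next round, worth 0.69 × 48.08 = 33.1752 now. The contractor offers 33.1752 and keeps 100 − 33.1752 = 66.8248.

66.82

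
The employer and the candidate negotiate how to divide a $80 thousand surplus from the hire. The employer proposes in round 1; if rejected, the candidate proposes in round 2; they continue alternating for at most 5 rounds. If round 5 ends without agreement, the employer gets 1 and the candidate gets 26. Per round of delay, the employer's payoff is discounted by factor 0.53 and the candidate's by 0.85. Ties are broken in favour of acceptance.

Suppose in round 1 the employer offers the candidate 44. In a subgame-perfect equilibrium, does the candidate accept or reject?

Reject

Round 5 (the employer proposes): the candidate gets 26 if talks fail, so the employer offers 26 and keeps 54.
Round 4 (the candidate proposes): the employer can get 54 next round, worth 0.53 × 54 = 28.62 now. The candidate offers 28.62 and keeps 80 − 28.62 = 51.38.
Round 3 (the employer proposes): the candidate can get 51.38 next round, worth 0.85 × 51.38 = 43.673 now. The employer offers 43.673 and keeps 80 − 43.673 = 36.327.
Round 2 (the candidate proposes): the employer can get 36.327 next round, worth 0.53 × 36.327 = 19.25331 now. The candidate offers 19.25331 and keeps 80 − 19.25331 = 60.74669.
So by rejecting in round 1, the candidate gets 60.74669 next round, worth 0.85 × 60.74669 = 51.6346865 now.
Offer 44 < 51.6346865, so the candidate rejects.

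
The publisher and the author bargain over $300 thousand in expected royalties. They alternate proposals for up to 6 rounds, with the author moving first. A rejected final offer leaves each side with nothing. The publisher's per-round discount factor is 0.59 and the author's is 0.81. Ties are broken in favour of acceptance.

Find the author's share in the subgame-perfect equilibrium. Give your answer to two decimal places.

209.87

Round 6 (the publisher proposes): the author will accept anything ≥ 0, so the publisher offers 0 and keeps 300.
Round 5 (the author proposes): the publisher can get 300 next round, worth 0.59 × 300 = 177 now. The author offers 177 and keeps 300 − 177 = 123.
Round 4 (the publisher proposes): the author can get 123 next round, worth 0.81 × 123 = 99.63 now; the publisher offers that and keeps 200.37.
Round 3 (the author proposes): the publisher can get 200.37 next round, worth 0.59 × 200.37 = 118.2183 now. The author offers 118.2183 and keeps 300 − 118.2183 = 181.7817.
Round 2 (the publisher proposes): the author can get 181.7817 next round, worth 0.81 × 181.7817 = 147.243177 now. The publisher offers 147.243177 and keeps 300 − 147.243177 = 152.756823.
Round 1 (the author proposes): the publisher can get 152.756823 next round, worth 0.59 × 152.756823 = 90.12652557 now. The author offers 90.12652557 and keeps 300 − 90.12652557 = 209.87347443.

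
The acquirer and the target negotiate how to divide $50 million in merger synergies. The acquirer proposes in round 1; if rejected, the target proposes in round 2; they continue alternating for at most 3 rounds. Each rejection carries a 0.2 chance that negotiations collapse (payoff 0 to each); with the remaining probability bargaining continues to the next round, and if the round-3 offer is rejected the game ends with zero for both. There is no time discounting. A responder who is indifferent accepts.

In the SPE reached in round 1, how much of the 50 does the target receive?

Round 3 (the acquirer proposes): rejection yields 0 for the target; the acquirer offers 0 and keeps 50.
Round 2 (the target proposes): rejecting gives the acquirer an expected 0.8 × 50 = 40, so the target offers 40, keeping 10.
Round 1 (the acquirer proposes): rejecting gives the target an expected 0.8 × 10 = 8. The acquirer offers 8 and keeps 50 − 8 = 42.

8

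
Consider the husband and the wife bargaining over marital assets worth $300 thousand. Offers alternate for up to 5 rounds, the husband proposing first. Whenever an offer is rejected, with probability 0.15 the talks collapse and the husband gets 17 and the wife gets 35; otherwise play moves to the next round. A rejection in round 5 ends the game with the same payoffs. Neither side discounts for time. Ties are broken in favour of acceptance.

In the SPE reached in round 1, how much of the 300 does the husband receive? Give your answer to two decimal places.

210.53

By backward induction:
Round 5 (the husband proposes): the wife gets 35 if talks fail, so the husband offers 35 and keeps 265.
Round 4 (the wife proposes): rejecting gives the husband an expected 0.85 × 265 + 0.15 × 17 = 227.8, so the wife offers 227.8, keeping 72.2.
Round 3 (the husband proposes): rejecting gives the wife an expected 0.85 × 72.2 + 0.15 × 35 = 66.62; the husband offers that and keeps 233.38.
Round 2 (the wife proposes): rejecting gives the husband an expected 0.85 × 233.38 + 0.15 × 17 = 200.923; the wife offers that and keeps 99.077.
Round 1 (the husband proposes): rejecting gives the wife an expected 0.85 × 99.077 + 0.15 × 35 = 89.46545; the husband offers that and keeps 210.53455.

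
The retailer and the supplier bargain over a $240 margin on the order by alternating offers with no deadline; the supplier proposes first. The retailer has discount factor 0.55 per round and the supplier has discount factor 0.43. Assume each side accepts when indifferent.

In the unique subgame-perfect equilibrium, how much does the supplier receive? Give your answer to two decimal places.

Let x be the supplier's share when the supplier proposes and y be the retailer's share when the retailer proposes.
The retailer accepts iff offered ≥ 0.55·y, so x = 240 − 0.55y. Symmetrically y = 240 − 0.43x.
Substituting: x = 240 − 0.55(240 − 0.43x), giving x(1 − 0.43·0.55) = 240(1 − 0.55).
So x = 240 × 0.45 / 0.7635 ≈ 141.4538, and the retailer receives 240 − x ≈ 98.5462.

141.45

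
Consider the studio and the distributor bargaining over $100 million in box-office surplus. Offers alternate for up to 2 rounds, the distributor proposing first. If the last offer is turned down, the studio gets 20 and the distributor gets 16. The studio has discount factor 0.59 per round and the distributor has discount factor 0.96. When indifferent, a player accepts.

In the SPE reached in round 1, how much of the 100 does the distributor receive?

50.44

Work backward from the last round.
Round 2 (the studio proposes): the distributor gets 16 if talks fail, so the studio offers 16 and keeps 84.
Round 1 (the distributor proposes): the studio can get 84 next round, worth 0.59 × 84 = 49.56 now, so the distributor offers 49.56, keeping 50.44.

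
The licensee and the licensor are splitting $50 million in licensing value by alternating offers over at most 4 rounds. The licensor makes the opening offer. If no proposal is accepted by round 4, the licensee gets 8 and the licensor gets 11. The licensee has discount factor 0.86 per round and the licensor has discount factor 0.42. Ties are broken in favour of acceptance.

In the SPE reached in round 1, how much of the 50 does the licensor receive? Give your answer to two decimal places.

Round 4 (the licensee proposes): the licensor gets 11 if talks fail, so the licensee offers 11 and keeps 39.
Round 3 (the licensor proposes): the licensee can get 39 next round, worth 0.86 × 39 = 33.54 now, so the licensor offers 33.54, keeping 16.46.
Round 2 (the licensee proposes): the licensor can get 16.46 next round, worth 0.42 × 16.46 = 6.9132 now; the licensee offers that and keeps 43.0868.
Round 1 (the licensor proposes): the licensee can get 43.0868 next round, worth 0.86 × 43.0868 = 37.054648 now. The licensor offers 37.054648 and keeps 50 − 37.054648 = 12.945352.

12.95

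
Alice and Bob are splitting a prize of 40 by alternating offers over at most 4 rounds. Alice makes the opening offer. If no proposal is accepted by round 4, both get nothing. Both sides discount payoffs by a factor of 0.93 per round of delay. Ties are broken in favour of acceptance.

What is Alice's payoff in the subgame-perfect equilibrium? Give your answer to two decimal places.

Round 4 (Bob proposes): Alice will accept anything ≥ 0, so Bob offers 0 and keeps 40.
Round 3 (Alice proposes): Bob can get 40 next round, worth 0.93 × 40 = 37.2 now; Alice offers that and keeps 2.8.
Round 2 (Bob proposes): Alice can get 2.8 next round, worth 0.93 × 2.8 = 2.604 now. Bob offers 2.604 and keeps 40 − 2.604 = 37.396.
Round 1 (Alice proposes): Bob can get 37.396 next round, worth 0.93 × 37.396 = 34.77828 now. Alice offers 34.77828 and keeps 40 − 34.77828 = 5.22172.

5.22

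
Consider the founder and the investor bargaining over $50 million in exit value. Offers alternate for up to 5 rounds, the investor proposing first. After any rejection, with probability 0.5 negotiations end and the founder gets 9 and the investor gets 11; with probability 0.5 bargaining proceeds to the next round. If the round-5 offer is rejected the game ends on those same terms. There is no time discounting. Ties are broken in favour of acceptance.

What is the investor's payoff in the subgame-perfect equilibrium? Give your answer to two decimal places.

31.63

Round 5 (the investor proposes): the founder gets 9 if talks fail, so the investor offers 9 and keeps 41.
Round 4 (the founder proposes): rejecting gives the investor an expected 0.5 × 41 + 0.5 × 11 = 26; the founder offers that and keeps 24.
Round 3 (the investor proposes): rejecting gives the founder an expected 0.5 × 24 + 0.5 × 9 = 16.5, so the investor offers 16.5, keeping 33.5.
Round 2 (the founder proposes): rejecting gives the investor an expected 0.5 × 33.5 + 0.5 × 11 = 22.25, so the founder offers 22.25, keeping 27.75.
Round 1 (the investor proposes): rejecting gives the founder an expected 0.5 × 27.75 + 0.5 × 9 = 18.375, so the investor offers 18.375, keeping 31.625.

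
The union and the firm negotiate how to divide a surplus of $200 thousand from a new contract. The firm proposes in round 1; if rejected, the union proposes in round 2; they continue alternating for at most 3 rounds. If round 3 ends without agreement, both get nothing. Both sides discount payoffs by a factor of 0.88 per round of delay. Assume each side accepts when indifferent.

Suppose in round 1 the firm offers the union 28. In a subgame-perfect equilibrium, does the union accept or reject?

Accept

Round 3 (the firm proposes): rejection yields 0 for the union; the firm offers 0 and keeps 200.
Round 2 (the union proposes): the firm can get 200 next round, worth 0.88 × 200 = 176 now. The union offers 176 and keeps 200 − 176 = 24.
So by rejecting in round 1, the union gets 24 next round, worth 0.88 × 24 = 21.12 now.
Offer 28 ≥ 21.12, so the union accepts.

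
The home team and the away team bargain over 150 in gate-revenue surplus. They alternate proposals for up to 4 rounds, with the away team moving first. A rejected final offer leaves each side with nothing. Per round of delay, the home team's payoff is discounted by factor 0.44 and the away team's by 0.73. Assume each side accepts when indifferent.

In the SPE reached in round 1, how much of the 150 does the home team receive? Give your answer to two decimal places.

39.02

Solve by backward induction from round 4.
Round 4 (the home team proposes): rejection yields 0 for the away team; the home team offers 0 and keeps 150.
Round 3 (the away team proposes): the home team can get 150 next round, worth 0.44 × 150 = 66 now, so the away team offers 66, keeping 84.
Round 2 (the home team proposes): the away team can get 84 next round, worth 0.73 × 84 = 61.32 now, so the home team offers 61.32, keeping 88.68.
Round 1 (the away team proposes): the home team can get 88.68 next round, worth 0.44 × 88.68 = 39.0192 now; the away team offers that and keeps 110.9808.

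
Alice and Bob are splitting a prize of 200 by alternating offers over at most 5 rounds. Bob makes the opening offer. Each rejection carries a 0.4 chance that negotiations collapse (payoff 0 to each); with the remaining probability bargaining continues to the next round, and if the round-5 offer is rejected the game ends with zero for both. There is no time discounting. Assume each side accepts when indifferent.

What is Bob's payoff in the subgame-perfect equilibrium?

134.72

By backward induction:
Round 5 (Bob proposes): Alice will accept anything ≥ 0, so Bob offers 0 and keeps 200.
Round 4 (Alice proposes): rejecting gives Bob an expected 0.6 × 200 = 120; Alice offers that and keeps 80.
Round 3 (Bob proposes): rejecting gives Alice an expected 0.6 × 80 = 48. Bob offers 48 and keeps 200 − 48 = 152.
Round 2 (Alice proposes): rejecting gives Bob an expected 0.6 × 152 = 91.2, so Alice offers 91.2, keeping 108.8.
Round 1 (Bob proposes): rejecting gives Alice an expected 0.6 × 108.8 = 65.28, so Bob offers 65.28, keeping 134.72.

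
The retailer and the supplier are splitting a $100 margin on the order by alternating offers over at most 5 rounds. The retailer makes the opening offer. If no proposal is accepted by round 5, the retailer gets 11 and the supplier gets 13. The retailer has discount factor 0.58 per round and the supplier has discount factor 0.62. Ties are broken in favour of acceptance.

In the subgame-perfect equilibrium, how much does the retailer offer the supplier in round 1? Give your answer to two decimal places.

Round 5 (the retailer proposes): the supplier gets 13 if talks fail, so the retailer offers 13 and keeps 87.
Round 4 (the supplier proposes): the retailer can get 87 next round, worth 0.58 × 87 = 50.46 now, so the supplier offers 50.46, keeping 49.54.
Round 3 (the retailer proposes): the supplier can get 49.54 next round, worth 0.62 × 49.54 = 30.7148 now, so the retailer offers 30.7148, keeping 69.2852.
Round 2 (the supplier proposes): the retailer can get 69.2852 next round, worth 0.58 × 69.2852 = 40.185416 now, so the supplier offers 40.185416, keeping 59.814584.
Round 1 (the retailer proposes): the supplier can get 59.814584 next round, worth 0.62 × 59.814584 = 37.08504208 now; the retailer offers that and keeps 62.91495792.

37.09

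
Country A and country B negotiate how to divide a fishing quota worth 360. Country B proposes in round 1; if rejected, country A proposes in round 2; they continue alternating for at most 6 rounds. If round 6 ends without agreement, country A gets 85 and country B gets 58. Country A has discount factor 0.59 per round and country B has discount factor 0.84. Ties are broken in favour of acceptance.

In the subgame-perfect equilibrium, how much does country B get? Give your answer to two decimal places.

Round 6 (country A proposes): country B gets 58 if talks fail, so country A offers 58 and keeps 302.
Round 5 (country B proposes): country A can get 302 next round, worth 0.59 × 302 = 178.18 now; country B offers that and keeps 181.82.
Round 4 (country A proposes): country B can get 181.82 next round, worth 0.84 × 181.82 = 152.7288 now, so country A offers 152.7288, keeping 207.2712.
Round 3 (country B proposes): country A can get 207.2712 next round, worth 0.59 × 207.2712 = 122.290008 now; country B offers that and keeps 237.709992.
Round 2 (country A proposes): country B can get 237.709992 next round, worth 0.84 × 237.709992 = 199.67639328 now. Country A offers 199.67639328 and keeps 360 − 199.67639328 = 160.32360672.
Round 1 (country B proposes): country A can get 160.32360672 next round, worth 0.59 × 160.32360672 = 94.5909279648 now, so country B offers 94.5909279648, keeping 265.4090720352.

265.41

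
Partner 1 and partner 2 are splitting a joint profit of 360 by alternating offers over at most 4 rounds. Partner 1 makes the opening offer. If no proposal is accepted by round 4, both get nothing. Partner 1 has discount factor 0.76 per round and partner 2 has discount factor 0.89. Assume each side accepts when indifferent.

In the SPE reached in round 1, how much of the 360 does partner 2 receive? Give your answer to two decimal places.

Round 4 (partner 2 proposes): rejection yields 0 for partner 1; partner 2 offers 0 and keeps 360.
Round 3 (partner 1 proposes): partner 2 can get 360 next round, worth 0.89 × 360 = 320.4 now; partner 1 offers that and keeps 39.6.
Round 2 (partner 2 proposes): partner 1 can get 39.6 next round, worth 0.76 × 39.6 = 30.096 now, so partner 2 offers 30.096, keeping 329.904.
Round 1 (partner 1 proposes): partner 2 can get 329.904 next round, worth 0.89 × 329.904 = 293.61456 now. Partner 1 offers 293.61456 and keeps 360 − 293.61456 = 66.38544.

293.61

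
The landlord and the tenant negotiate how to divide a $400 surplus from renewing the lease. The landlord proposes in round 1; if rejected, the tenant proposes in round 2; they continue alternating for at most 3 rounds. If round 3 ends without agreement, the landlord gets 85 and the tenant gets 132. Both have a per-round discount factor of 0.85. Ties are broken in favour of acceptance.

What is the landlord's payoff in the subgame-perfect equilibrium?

253.63

Solve by backward induction from round 3.
Round 3 (the landlord proposes): the tenant gets 132 if talks fail, so the landlord offers 132 and keeps 268.
Round 2 (the tenant proposes): the landlord can get 268 next round, worth 0.85 × 268 = 227.8 now, so the tenant offers 227.8, keeping 172.2.
Round 1 (the landlord proposes): the tenant can get 172.2 next round, worth 0.85 × 172.2 = 146.37 now, so the landlord offers 146.37, keeping 253.63.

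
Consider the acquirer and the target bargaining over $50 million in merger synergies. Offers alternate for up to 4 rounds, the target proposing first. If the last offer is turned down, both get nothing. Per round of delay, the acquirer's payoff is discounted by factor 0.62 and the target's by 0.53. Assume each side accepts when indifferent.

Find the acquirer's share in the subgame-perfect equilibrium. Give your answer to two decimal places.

By backward induction:
Round 4 (the acquirer proposes): rejection yields 0 for the target; the acquirer offers 0 and keeps 50.
Round 3 (the target proposes): the acquirer can get 50 next round, worth 0.62 × 50 = 31 now; the target offers that and keeps 19.
Round 2 (the acquirer proposes): the target can get 19 next round, worth 0.53 × 19 = 10.07 now; the acquirer offers that and keeps 39.93.
Round 1 (the target proposes): the acquirer can get 39.93 next round, worth 0.62 × 39.93 = 24.7566 now. The target offers 24.7566 and keeps 50 − 24.7566 = 25.2434.

24.76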